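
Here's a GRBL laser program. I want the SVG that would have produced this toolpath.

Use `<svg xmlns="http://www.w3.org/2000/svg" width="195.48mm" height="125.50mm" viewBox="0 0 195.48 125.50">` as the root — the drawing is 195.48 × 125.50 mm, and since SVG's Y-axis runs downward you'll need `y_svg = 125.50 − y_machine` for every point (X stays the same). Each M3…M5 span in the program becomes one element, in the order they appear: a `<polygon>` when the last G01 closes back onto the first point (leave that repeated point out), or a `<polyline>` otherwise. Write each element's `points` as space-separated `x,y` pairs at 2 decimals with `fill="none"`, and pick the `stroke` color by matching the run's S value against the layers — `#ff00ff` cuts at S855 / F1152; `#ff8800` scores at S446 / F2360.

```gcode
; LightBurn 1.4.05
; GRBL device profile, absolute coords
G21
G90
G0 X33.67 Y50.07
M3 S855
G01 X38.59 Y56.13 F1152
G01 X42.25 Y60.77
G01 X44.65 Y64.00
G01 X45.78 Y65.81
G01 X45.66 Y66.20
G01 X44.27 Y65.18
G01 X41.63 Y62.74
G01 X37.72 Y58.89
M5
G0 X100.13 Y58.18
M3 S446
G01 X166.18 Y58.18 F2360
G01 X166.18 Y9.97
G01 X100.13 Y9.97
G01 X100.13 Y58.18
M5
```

<svg xmlns="http://www.w3.org/2000/svg" width="195.48mm" height="125.50mm" viewBox="0 0 195.48 125.50">
  <polyline points="33.67,75.43 38.59,69.37 42.25,64.73 44.65,61.50 45.78,59.69 45.66,59.30 44.27,60.32 41.63,62.76 37.72,66.61" fill="none" stroke="#ff00ff"/>
  <polygon points="100.13,67.32 166.18,67.32 166.18,115.53 100.13,115.53" fill="none" stroke="#ff8800"/>
</svg>

Each laser-on run becomes one SVG element. Flip Y back into SVG space with y_svg = 125.50 − y_machine.

Run 1: the run's S855 means `#ff00ff` (cut). The run is open, so emit a `<polyline>` with points (Y-flipped): 33.67,75.43 38.59,69.37 42.25,64.73 44.65,61.50 45.78,59.69 45.66,59.30 44.27,60.32 41.63,62.76 37.72,66.61.

Run 2: S446 ⇒ score layer `#ff8800`. The run returns to its start, so emit a `<polygon>` with points (Y-flipped): 100.13,67.32 166.18,67.32 166.18,115.53 100.13,115.53.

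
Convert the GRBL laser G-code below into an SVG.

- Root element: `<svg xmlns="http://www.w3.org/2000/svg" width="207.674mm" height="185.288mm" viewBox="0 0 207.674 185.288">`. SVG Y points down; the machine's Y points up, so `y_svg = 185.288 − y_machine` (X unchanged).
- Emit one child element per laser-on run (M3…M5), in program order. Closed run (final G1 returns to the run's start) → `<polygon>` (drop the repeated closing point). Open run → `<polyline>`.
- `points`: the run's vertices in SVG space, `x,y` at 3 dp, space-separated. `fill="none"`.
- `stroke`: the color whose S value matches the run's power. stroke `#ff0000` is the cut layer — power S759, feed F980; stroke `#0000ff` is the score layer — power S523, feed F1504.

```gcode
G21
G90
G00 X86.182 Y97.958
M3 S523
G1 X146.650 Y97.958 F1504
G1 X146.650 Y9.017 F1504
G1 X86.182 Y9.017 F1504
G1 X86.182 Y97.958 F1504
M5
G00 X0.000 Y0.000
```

<svg xmlns="http://www.w3.org/2000/svg" width="207.674mm" height="185.288mm" viewBox="0 0 207.674 185.288">
  <polygon points="86.182,87.330 146.650,87.330 146.650,176.271 86.182,176.271" fill="none" stroke="#0000ff"/>
</svg>

Machine Y-up, SVG Y-down with viewBox height 185.288, so y_svg = 185.288 − y_machine; X carries over. Every run uses S523, so all elements get stroke `#0000ff` (score).

Run 1: The run returns to its start, so emit a `<polygon>` with points (Y-flipped): 86.182,87.330 146.650,87.330 146.650,176.271 86.182,176.271.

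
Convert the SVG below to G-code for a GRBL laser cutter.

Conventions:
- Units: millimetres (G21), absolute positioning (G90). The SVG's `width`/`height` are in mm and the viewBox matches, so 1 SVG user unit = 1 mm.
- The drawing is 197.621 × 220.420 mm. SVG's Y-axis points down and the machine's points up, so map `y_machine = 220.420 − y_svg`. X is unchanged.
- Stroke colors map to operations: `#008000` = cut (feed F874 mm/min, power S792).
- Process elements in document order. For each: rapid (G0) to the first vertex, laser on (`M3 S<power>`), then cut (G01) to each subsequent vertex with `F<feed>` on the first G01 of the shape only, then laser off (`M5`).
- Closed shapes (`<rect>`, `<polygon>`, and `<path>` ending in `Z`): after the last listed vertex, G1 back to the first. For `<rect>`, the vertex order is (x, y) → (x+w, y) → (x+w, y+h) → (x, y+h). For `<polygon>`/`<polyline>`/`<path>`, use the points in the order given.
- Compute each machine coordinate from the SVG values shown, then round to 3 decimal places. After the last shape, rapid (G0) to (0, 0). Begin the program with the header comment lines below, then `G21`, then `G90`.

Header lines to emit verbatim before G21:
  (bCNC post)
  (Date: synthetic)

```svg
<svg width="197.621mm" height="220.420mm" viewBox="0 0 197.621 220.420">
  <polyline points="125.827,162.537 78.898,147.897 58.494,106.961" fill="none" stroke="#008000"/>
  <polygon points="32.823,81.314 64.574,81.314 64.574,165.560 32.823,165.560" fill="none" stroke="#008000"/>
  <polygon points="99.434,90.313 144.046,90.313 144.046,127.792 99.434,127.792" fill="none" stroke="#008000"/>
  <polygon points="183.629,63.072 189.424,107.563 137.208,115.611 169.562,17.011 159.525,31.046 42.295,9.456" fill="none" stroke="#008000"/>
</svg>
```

(bCNC post)
(Date: synthetic)
G21
G90
G0 X125.827 Y57.883
M3 S792
G01 X78.898 Y72.523 F874
G01 X58.494 Y113.459
M5
G0 X32.823 Y139.106
M3 S792
G01 X64.574 Y139.106 F874
G01 X64.574 Y54.860
G01 X32.823 Y54.860
G01 X32.823 Y139.106
M5
G0 X99.434 Y130.107
M3 S792
G01 X144.046 Y130.107 F874
G01 X144.046 Y92.628
G01 X99.434 Y92.628
G01 X99.434 Y130.107
M5
G0 X183.629 Y157.348
M3 S792
G01 X189.424 Y112.857 F874
G01 X137.208 Y104.809
G01 X169.562 Y203.409
G01 X159.525 Y189.374
G01 X42.295 Y210.964
G01 X183.629 Y157.348
M5
G0 X0.000 Y0.000

viewBox `0 0 197.621 220.420` with mm width/height → 1 unit = 1 mm. Flip: y_m = 220.420 − y_svg.

**Shape 1** — `<polyline>` open polyline, stroke `#008000` → cut (S792, F874). Machine vertices: (125.827,57.883) → (78.898,72.523) → (58.494,113.459). Open path.

**Shape 2** — `<polygon>` rectangle, stroke `#008000` → cut (S792, F874). Machine vertices: (32.823,139.106) → (64.574,139.106) → (64.574,54.860) → (32.823,54.860) → (32.823,139.106). Closed: final G1 returns to the first vertex.

**Shape 3** — `<polygon>` rectangle, stroke `#008000` → cut (S792, F874). Machine vertices: (99.434,130.107) → (144.046,130.107) → (144.046,92.628) → (99.434,92.628) → (99.434,130.107). Closed: final G1 returns to the first vertex.

**Shape 4** — `<polygon>` closed polygon, stroke `#008000` → cut (S792, F874). Machine vertices: (183.629,157.348) → (189.424,112.857) → (137.208,104.809) → (169.562,203.409) → (159.525,189.374) → (42.295,210.964) → (183.629,157.348). Closed: final G1 returns to the first vertex.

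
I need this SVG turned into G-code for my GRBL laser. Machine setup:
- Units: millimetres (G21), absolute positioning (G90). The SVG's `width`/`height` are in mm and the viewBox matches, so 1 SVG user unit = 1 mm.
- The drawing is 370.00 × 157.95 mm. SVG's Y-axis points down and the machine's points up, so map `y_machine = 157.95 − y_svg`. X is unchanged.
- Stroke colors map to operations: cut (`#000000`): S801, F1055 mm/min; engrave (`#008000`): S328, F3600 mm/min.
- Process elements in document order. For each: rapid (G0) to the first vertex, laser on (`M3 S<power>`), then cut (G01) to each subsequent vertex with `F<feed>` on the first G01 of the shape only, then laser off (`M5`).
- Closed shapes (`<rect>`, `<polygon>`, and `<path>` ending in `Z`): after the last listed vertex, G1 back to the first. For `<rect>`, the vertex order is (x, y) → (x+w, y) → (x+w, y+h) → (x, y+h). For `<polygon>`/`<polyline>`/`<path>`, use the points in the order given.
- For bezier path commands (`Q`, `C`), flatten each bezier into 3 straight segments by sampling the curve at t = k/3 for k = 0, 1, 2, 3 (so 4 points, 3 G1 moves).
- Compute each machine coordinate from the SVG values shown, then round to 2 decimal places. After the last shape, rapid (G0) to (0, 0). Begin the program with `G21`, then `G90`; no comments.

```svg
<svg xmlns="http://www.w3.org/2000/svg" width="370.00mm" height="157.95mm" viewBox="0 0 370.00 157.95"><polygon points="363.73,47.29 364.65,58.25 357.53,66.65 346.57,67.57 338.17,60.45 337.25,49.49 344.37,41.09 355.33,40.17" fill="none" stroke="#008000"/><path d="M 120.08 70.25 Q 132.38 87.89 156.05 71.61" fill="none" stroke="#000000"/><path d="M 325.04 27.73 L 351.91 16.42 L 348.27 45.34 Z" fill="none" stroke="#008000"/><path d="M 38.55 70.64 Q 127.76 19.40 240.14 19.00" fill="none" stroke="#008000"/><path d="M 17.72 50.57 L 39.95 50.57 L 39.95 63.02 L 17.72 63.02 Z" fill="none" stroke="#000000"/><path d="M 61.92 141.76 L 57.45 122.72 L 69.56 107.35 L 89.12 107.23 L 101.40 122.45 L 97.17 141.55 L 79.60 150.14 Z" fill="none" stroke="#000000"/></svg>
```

Since the viewBox matches the mm dimensions, user units are millimetres directly. The only transform is the Y-flip y_m = 157.95 − y_svg.

Shape 1 is a regular polygon drawn with `<polygon>`. Its stroke #008000 means engrave at S328, F3600. After flipping Y the toolpath is (363.73,110.66) → (364.65,99.70) → (357.53,91.30) → (346.57,90.38) → (338.17,97.50) → (337.25,108.46) → (344.37,116.86) → (355.33,117.78) → (363.73,110.66), returning to the start.

Shape 2 is a quadratic bezier drawn with `<path>`. Its stroke #000000 means cut at S801, F1055. After flipping Y the toolpath is (120.08,87.70) → (129.54,79.71) → (141.53,79.26) → (156.05,86.34).

Shape 3 is a regular polygon drawn with `<path>`. Its stroke #008000 means engrave at S328, F3600. After flipping Y the toolpath is (325.04,130.22) → (351.91,141.53) → (348.27,112.61) → (325.04,130.22), returning to the start.

Shape 4 is a quadratic bezier drawn with `<path>`. Its stroke #008000 means engrave at S328, F3600. After flipping Y the toolpath is (38.55,87.31) → (100.60,115.82) → (167.79,133.03) → (240.14,138.95).

Shape 5 is a rectangle drawn with `<path>`. Its stroke #000000 means cut at S801, F1055. After flipping Y the toolpath is (17.72,107.38) → (39.95,107.38) → (39.95,94.93) → (17.72,94.93) → (17.72,107.38), returning to the start.

Shape 6 is a regular polygon drawn with `<path>`. Its stroke #000000 means cut at S801, F1055. After flipping Y the toolpath is (61.92,16.19) → (57.45,35.23) → (69.56,50.60) → (89.12,50.72) → (101.40,35.50) → (97.17,16.40) → (79.60,7.81) → (61.92,16.19), returning to the start.

G21
G90
G0 X363.73 Y110.66
M3 S328
G01 X364.65 Y99.70 F3600
G01 X357.53 Y91.30
G01 X346.57 Y90.38
G01 X338.17 Y97.50
G01 X337.25 Y108.46
G01 X344.37 Y116.86
G01 X355.33 Y117.78
G01 X363.73 Y110.66
M5
G0 X120.08 Y87.70
M3 S801
G01 X129.54 Y79.71 F1055
G01 X141.53 Y79.26
G01 X156.05 Y86.34
M5
G0 X325.04 Y130.22
M3 S328
G01 X351.91 Y141.53 F3600
G01 X348.27 Y112.61
G01 X325.04 Y130.22
M5
G0 X38.55 Y87.31
M3 S328
G01 X100.60 Y115.82 F3600
G01 X167.79 Y133.03
G01 X240.14 Y138.95
M5
G0 X17.72 Y107.38
M3 S801
G01 X39.95 Y107.38 F1055
G01 X39.95 Y94.93
G01 X17.72 Y94.93
G01 X17.72 Y107.38
M5
G0 X61.92 Y16.19
M3 S801
G01 X57.45 Y35.23 F1055
G01 X69.56 Y50.60
G01 X89.12 Y50.72
G01 X101.40 Y35.50
G01 X97.17 Y16.40
G01 X79.60 Y7.81
G01 X61.92 Y16.19
M5
G0 X0.00 Y0.00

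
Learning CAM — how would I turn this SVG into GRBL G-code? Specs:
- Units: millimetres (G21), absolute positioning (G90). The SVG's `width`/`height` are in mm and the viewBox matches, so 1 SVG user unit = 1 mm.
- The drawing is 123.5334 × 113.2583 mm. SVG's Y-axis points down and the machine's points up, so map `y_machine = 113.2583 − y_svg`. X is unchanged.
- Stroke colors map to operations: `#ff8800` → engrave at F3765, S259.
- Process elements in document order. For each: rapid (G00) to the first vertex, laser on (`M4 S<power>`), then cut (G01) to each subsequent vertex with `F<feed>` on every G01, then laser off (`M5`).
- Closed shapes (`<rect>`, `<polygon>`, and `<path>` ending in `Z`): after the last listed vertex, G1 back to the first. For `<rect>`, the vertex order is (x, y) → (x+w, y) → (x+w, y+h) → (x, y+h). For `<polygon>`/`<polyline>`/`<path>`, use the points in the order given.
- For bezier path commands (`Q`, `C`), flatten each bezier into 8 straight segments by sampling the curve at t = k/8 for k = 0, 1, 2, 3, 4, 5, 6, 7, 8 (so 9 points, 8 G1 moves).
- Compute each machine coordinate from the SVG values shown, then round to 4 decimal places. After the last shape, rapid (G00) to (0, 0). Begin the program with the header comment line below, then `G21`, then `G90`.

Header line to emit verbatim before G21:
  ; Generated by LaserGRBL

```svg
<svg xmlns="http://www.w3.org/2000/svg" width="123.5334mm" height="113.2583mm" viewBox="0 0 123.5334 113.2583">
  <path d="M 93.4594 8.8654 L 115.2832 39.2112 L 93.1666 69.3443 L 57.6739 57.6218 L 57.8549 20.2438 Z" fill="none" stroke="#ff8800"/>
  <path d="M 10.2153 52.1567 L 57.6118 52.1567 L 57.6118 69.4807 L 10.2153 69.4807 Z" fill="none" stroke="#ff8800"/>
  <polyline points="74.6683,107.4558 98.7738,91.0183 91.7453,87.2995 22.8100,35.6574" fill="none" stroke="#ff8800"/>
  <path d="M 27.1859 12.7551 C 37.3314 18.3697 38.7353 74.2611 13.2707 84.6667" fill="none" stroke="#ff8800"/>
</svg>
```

Since the viewBox matches the mm dimensions, user units are millimetres directly. The only transform is the Y-flip y_m = 113.2583 − y_svg.

Shape 1 is a regular polygon drawn with `<path>`. Its stroke #ff8800 means engrave at S259, F3765. After flipping Y the toolpath is (93.4594,104.3929) → (115.2832,74.0471) → (93.1666,43.9140) → (57.6739,55.6365) → (57.8549,93.0145) → (93.4594,104.3929), returning to the start.

Shape 2 is a rectangle drawn with `<path>`. Its stroke #ff8800 means engrave at S259, F3765. After flipping Y the toolpath is (10.2153,61.1016) → (57.6118,61.1016) → (57.6118,43.7776) → (10.2153,43.7776) → (10.2153,61.1016), returning to the start.

Shape 3 is a open polyline drawn with `<polyline>`. Its stroke #ff8800 means engrave at S259, F3765. After flipping Y the toolpath is (74.6683,5.8025) → (98.7738,22.2400) → (91.7453,25.9588) → (22.8100,77.6009).

Shape 4 is a cubic bezier drawn with `<path>`. Its stroke #ff8800 means engrave at S259, F3765. After flipping Y the toolpath is (27.1859,100.5032) → (30.5453,96.2280) → (32.8727,88.3616) → (33.9558,78.0262) → (33.5821,66.3440) → (31.5391,54.4372) → (27.6145,43.4281) → (21.5959,34.4388) → (13.2707,28.5916).

; Generated by LaserGRBL
G21
G90
G00 X93.4594 Y104.3929
M4 S259
G01 X115.2832 Y74.0471 F3765
G01 X93.1666 Y43.9140 F3765
G01 X57.6739 Y55.6365 F3765
G01 X57.8549 Y93.0145 F3765
G01 X93.4594 Y104.3929 F3765
M5
G00 X10.2153 Y61.1016
M4 S259
G01 X57.6118 Y61.1016 F3765
G01 X57.6118 Y43.7776 F3765
G01 X10.2153 Y43.7776 F3765
G01 X10.2153 Y61.1016 F3765
M5
G00 X74.6683 Y5.8025
M4 S259
G01 X98.7738 Y22.2400 F3765
G01 X91.7453 Y25.9588 F3765
G01 X22.8100 Y77.6009 F3765
M5
G00 X27.1859 Y100.5032
M4 S259
G01 X30.5453 Y96.2280 F3765
G01 X32.8727 Y88.3616 F3765
G01 X33.9558 Y78.0262 F3765
G01 X33.5821 Y66.3440 F3765
G01 X31.5391 Y54.4372 F3765
G01 X27.6145 Y43.4281 F3765
G01 X21.5959 Y34.4388 F3765
G01 X13.2707 Y28.5916 F3765
M5
G00 X0.0000 Y0.0000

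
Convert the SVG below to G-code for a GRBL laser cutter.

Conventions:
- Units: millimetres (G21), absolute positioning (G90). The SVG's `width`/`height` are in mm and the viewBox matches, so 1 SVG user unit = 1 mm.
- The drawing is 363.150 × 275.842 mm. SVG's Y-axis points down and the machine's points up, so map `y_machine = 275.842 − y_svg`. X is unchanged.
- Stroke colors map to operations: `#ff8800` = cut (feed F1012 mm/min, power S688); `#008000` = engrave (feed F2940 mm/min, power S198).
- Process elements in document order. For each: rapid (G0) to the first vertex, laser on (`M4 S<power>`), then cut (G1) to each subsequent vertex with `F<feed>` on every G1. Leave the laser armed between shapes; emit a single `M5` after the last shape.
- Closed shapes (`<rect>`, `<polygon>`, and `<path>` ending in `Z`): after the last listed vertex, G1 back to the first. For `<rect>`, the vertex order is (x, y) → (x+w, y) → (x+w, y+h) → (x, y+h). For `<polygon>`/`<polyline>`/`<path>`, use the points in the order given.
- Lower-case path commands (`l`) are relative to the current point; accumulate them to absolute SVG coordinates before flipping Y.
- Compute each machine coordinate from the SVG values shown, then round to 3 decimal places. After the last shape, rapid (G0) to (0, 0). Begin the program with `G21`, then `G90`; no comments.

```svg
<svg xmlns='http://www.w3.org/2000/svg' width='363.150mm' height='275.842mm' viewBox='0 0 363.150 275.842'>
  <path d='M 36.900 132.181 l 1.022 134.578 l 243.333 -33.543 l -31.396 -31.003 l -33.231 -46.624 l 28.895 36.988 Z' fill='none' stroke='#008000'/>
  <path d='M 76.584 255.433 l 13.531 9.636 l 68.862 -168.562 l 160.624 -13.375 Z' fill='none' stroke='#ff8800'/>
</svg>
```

Since the viewBox matches the mm dimensions, user units are millimetres directly. The only transform is the Y-flip y_m = 275.842 − y_svg.

Shape 1 is a closed polygon drawn with `<path>`. Its stroke #008000 means engrave at S198, F2940. After flipping Y the toolpath is (36.900,143.661) → (37.922,9.083) → (281.255,42.626) → (249.859,73.629) → (216.628,120.253) → (245.523,83.265) → (36.900,143.661), returning to the start.

Shape 2 is a closed polygon drawn with `<path>`. Its stroke #ff8800 means cut at S688, F1012. After flipping Y the toolpath is (76.584,20.409) → (90.115,10.773) → (158.977,179.335) → (319.601,192.710) → (76.584,20.409), returning to the start.

G21
G90
G0 X36.900 Y143.661
M4 S198
G1 X37.922 Y9.083 F2940
G1 X281.255 Y42.626 F2940
G1 X249.859 Y73.629 F2940
G1 X216.628 Y120.253 F2940
G1 X245.523 Y83.265 F2940
G1 X36.900 Y143.661 F2940
G0 X76.584 Y20.409
M4 S688
G1 X90.115 Y10.773 F1012
G1 X158.977 Y179.335 F1012
G1 X319.601 Y192.710 F1012
G1 X76.584 Y20.409 F1012
M5
G0 X0.000 Y0.000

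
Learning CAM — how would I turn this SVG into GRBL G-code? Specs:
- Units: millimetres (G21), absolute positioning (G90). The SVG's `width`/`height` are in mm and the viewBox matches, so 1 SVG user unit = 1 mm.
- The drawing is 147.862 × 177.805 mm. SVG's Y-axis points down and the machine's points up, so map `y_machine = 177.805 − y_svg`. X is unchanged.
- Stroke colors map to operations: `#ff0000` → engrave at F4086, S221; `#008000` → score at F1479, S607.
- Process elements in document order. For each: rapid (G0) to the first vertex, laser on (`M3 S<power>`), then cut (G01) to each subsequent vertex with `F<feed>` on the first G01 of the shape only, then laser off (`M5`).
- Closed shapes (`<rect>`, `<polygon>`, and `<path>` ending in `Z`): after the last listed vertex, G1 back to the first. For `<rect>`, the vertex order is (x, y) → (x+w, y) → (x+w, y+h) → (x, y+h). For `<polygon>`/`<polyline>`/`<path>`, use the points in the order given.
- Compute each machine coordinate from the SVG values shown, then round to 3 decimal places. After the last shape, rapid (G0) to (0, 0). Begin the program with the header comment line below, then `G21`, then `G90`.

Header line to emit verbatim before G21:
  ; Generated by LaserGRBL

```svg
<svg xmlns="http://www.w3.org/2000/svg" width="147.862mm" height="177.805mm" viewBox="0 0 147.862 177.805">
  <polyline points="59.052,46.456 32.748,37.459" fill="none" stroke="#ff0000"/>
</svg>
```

viewBox `0 0 147.862 177.805` with mm width/height → 1 unit = 1 mm. Flip: y_m = 177.805 − y_svg.

**Shape 1** — `<polyline>` line segment, stroke `#ff0000` → engrave (S221, F4086). Machine vertices: (59.052,131.349) → (32.748,140.346). Open path.

; Generated by LaserGRBL
G21
G90
G0 X59.052 Y131.349
M3 S221
G01 X32.748 Y140.346 F4086
M5
G0 X0.000 Y0.000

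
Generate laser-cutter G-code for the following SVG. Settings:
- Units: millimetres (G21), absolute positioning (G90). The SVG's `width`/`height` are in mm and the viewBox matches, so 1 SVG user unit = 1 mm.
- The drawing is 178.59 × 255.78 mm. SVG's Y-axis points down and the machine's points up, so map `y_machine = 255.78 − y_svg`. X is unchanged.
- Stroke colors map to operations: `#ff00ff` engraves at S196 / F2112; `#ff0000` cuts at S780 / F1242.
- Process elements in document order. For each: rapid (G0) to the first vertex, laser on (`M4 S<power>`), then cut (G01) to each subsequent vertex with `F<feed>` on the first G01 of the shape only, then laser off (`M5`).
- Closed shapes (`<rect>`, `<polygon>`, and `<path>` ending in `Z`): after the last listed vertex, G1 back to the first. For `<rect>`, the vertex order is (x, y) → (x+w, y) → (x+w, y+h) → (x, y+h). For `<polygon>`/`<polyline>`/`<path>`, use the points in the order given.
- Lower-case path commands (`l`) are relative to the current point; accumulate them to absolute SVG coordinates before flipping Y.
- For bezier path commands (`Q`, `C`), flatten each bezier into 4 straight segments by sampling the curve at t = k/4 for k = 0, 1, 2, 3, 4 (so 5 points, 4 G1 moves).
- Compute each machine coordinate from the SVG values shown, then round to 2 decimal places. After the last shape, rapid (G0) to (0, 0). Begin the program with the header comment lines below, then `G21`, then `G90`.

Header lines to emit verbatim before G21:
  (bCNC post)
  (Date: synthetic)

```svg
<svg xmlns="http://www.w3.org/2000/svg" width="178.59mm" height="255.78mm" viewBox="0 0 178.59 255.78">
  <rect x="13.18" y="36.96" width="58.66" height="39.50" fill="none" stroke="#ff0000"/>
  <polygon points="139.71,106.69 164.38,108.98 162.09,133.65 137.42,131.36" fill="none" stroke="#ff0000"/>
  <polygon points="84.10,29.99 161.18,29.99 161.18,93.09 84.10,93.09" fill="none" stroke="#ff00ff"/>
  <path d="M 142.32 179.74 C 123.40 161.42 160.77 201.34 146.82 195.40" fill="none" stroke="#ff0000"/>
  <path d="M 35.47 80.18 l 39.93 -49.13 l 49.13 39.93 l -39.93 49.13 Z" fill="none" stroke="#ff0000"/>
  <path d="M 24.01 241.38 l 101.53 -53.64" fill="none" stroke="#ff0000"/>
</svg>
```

(bCNC post)
(Date: synthetic)
G21
G90
G0 X13.18 Y218.82
M4 S780
G01 X71.84 Y218.82 F1242
G01 X71.84 Y179.32
G01 X13.18 Y179.32
G01 X13.18 Y218.82
M5
G0 X139.71 Y149.09
M4 S780
G01 X164.38 Y146.80 F1242
G01 X162.09 Y122.13
G01 X137.42 Y124.42
G01 X139.71 Y149.09
M5
G0 X84.10 Y225.79
M4 S196
G01 X161.18 Y225.79 F2112
G01 X161.18 Y162.69
G01 X84.10 Y162.69
G01 X84.10 Y225.79
M5
G0 X142.32 Y76.04
M4 S780
G01 X137.00 Y80.49 F1242
G01 X142.71 Y72.85
G01 X149.34 Y62.90
G01 X146.82 Y60.38
M5
G0 X35.47 Y175.60
M4 S780
G01 X75.40 Y224.73 F1242
G01 X124.53 Y184.80
G01 X84.60 Y135.67
G01 X35.47 Y175.60
M5
G0 X24.01 Y14.40
M4 S780
G01 X125.54 Y68.04 F1242
M5
G0 X0.00 Y0.00

viewBox `0 0 178.59 255.78` with mm width/height → 1 unit = 1 mm. Flip: y_m = 255.78 − y_svg.

**Shape 1** — `<rect>` rectangle, stroke `#ff0000` → cut (S780, F1242). Machine vertices: (13.18,218.82) → (71.84,218.82) → (71.84,179.32) → (13.18,179.32) → (13.18,218.82). Closed: final G1 returns to the first vertex.

**Shape 2** — `<polygon>` regular polygon, stroke `#ff0000` → cut (S780, F1242). Machine vertices: (139.71,149.09) → (164.38,146.80) → (162.09,122.13) → (137.42,124.42) → (139.71,149.09). Closed: final G1 returns to the first vertex.

**Shape 3** — `<polygon>` rectangle, stroke `#ff00ff` → engrave (S196, F2112). Machine vertices: (84.10,225.79) → (161.18,225.79) → (161.18,162.69) → (84.10,162.69) → (84.10,225.79). Closed: final G1 returns to the first vertex.

**Shape 4** — `<path>` cubic bezier, stroke `#ff0000` → cut (S780, F1242). Control points (SVG): P0=(142.32,179.74), P1=(123.40,161.42), P2=(160.77,201.34), P3=(146.82,195.40); sampled at t=k/4. Machine vertices: (142.32,76.04) → (137.00,80.49) → (142.71,72.85) → (149.34,62.90) → (146.82,60.38). Open path.

**Shape 5** — `<path>` regular polygon, stroke `#ff0000` → cut (S780, F1242). Machine vertices: (35.47,175.60) → (75.40,224.73) → (124.53,184.80) → (84.60,135.67) → (35.47,175.60). Closed: final G1 returns to the first vertex.

**Shape 6** — `<path>` line segment, stroke `#ff0000` → cut (S780, F1242). Machine vertices: (24.01,14.40) → (125.54,68.04). Open path.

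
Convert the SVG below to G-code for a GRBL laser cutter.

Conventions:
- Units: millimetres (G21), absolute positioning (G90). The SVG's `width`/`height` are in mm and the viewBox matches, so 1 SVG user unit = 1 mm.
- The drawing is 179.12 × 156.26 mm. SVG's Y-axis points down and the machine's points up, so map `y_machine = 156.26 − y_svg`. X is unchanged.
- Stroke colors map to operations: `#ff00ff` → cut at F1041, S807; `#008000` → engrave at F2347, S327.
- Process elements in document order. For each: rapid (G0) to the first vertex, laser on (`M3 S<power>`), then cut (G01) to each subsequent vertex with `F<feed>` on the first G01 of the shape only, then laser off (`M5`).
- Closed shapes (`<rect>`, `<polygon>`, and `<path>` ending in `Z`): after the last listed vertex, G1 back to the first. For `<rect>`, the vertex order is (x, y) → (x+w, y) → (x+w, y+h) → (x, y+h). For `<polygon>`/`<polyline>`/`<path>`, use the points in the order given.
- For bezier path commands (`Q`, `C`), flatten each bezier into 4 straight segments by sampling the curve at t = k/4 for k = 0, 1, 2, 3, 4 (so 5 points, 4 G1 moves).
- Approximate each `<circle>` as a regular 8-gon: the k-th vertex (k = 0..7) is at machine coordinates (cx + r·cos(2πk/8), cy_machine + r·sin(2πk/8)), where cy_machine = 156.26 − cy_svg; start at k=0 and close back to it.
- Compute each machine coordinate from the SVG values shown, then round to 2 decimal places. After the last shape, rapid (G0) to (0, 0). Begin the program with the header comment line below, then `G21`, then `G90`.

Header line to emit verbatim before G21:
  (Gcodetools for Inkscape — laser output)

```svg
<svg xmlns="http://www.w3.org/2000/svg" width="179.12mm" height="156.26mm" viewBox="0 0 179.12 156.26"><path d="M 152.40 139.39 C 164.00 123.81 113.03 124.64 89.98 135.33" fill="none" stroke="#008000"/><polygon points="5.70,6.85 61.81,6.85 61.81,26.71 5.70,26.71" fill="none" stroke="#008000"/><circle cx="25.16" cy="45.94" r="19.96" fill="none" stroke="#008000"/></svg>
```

(Gcodetools for Inkscape — laser output)
G21
G90
G0 X152.40 Y16.87
M3 S327
G01 X150.78 Y25.58 F2347
G01 X134.18 Y28.75
G01 X111.09 Y27.00
G01 X89.98 Y20.93
M5
G0 X5.70 Y149.41
M3 S327
G01 X61.81 Y149.41 F2347
G01 X61.81 Y129.55
G01 X5.70 Y129.55
G01 X5.70 Y149.41
M5
G0 X45.12 Y110.32
M3 S327
G01 X39.27 Y124.43 F2347
G01 X25.16 Y130.28
G01 X11.05 Y124.43
G01 X5.20 Y110.32
G01 X11.05 Y96.21
G01 X25.16 Y90.36
G01 X39.27 Y96.21
G01 X45.12 Y110.32
M5
G0 X0.00 Y0.00

Since the viewBox matches the mm dimensions, user units are millimetres directly. The only transform is the Y-flip y_m = 156.26 − y_svg.

Shape 1 is a cubic bezier drawn with `<path>`. Its stroke #008000 means engrave at S327, F2347. After flipping Y the toolpath is (152.40,16.87) → (150.78,25.58) → (134.18,28.75) → (111.09,27.00) → (89.98,20.93).

Shape 2 is a rectangle drawn with `<polygon>`. Its stroke #008000 means engrave at S327, F2347. After flipping Y the toolpath is (5.70,149.41) → (61.81,149.41) → (61.81,129.55) → (5.70,129.55) → (5.70,149.41), returning to the start.

Shape 3 is a circle drawn with `<circle>`. Its stroke #008000 means engrave at S327, F2347. After flipping Y the toolpath is (45.12,110.32) → (39.27,124.43) → (25.16,130.28) → (11.05,124.43) → (5.20,110.32) → (11.05,96.21) → (25.16,90.36) → (39.27,96.21) → (45.12,110.32), returning to the start.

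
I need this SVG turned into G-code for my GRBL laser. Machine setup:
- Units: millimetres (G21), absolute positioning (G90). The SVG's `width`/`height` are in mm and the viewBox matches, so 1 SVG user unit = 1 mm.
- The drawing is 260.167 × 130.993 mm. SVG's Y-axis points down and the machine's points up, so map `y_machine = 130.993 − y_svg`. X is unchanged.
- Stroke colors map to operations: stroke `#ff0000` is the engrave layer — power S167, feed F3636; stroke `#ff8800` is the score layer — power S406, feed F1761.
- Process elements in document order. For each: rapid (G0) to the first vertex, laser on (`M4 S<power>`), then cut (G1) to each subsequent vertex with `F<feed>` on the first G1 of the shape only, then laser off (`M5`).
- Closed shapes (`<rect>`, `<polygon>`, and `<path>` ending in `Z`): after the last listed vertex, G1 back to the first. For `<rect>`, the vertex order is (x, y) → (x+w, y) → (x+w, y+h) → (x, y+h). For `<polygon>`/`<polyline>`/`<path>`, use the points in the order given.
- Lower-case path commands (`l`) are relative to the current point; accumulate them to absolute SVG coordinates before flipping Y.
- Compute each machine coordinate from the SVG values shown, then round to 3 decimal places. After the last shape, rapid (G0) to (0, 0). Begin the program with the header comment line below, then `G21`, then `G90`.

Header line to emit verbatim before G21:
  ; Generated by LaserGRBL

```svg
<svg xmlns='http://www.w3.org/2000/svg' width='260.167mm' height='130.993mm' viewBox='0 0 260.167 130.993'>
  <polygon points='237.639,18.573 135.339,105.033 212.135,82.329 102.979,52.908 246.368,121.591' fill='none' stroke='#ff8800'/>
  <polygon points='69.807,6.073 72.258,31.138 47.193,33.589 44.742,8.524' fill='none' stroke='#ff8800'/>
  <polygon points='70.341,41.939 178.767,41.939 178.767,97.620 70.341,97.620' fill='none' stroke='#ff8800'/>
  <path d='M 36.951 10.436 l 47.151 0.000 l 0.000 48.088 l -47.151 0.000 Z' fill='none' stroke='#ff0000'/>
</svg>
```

; Generated by LaserGRBL
G21
G90
G0 X237.639 Y112.420
M4 S406
G1 X135.339 Y25.960 F1761
G1 X212.135 Y48.664
G1 X102.979 Y78.085
G1 X246.368 Y9.402
G1 X237.639 Y112.420
M5
G0 X69.807 Y124.920
M4 S406
G1 X72.258 Y99.855 F1761
G1 X47.193 Y97.404
G1 X44.742 Y122.469
G1 X69.807 Y124.920
M5
G0 X70.341 Y89.054
M4 S406
G1 X178.767 Y89.054 F1761
G1 X178.767 Y33.373
G1 X70.341 Y33.373
G1 X70.341 Y89.054
M5
G0 X36.951 Y120.557
M4 S167
G1 X84.102 Y120.557 F3636
G1 X84.102 Y72.469
G1 X36.951 Y72.469
G1 X36.951 Y120.557
M5
G0 X0.000 Y0.000

Since the viewBox matches the mm dimensions, user units are millimetres directly. The only transform is the Y-flip y_m = 130.993 − y_svg.

Shape 1 is a closed polygon drawn with `<polygon>`. Its stroke #ff8800 means score at S406, F1761. After flipping Y the toolpath is (237.639,112.420) → (135.339,25.960) → (212.135,48.664) → (102.979,78.085) → (246.368,9.402) → (237.639,112.420), returning to the start.

Shape 2 is a regular polygon drawn with `<polygon>`. Its stroke #ff8800 means score at S406, F1761. After flipping Y the toolpath is (69.807,124.920) → (72.258,99.855) → (47.193,97.404) → (44.742,122.469) → (69.807,124.920), returning to the start.

Shape 3 is a rectangle drawn with `<polygon>`. Its stroke #ff8800 means score at S406, F1761. After flipping Y the toolpath is (70.341,89.054) → (178.767,89.054) → (178.767,33.373) → (70.341,33.373) → (70.341,89.054), returning to the start.

Shape 4 is a rectangle drawn with `<path>`. Its stroke #ff0000 means engrave at S167, F3636. After flipping Y the toolpath is (36.951,120.557) → (84.102,120.557) → (84.102,72.469) → (36.951,72.469) → (36.951,120.557), returning to the start.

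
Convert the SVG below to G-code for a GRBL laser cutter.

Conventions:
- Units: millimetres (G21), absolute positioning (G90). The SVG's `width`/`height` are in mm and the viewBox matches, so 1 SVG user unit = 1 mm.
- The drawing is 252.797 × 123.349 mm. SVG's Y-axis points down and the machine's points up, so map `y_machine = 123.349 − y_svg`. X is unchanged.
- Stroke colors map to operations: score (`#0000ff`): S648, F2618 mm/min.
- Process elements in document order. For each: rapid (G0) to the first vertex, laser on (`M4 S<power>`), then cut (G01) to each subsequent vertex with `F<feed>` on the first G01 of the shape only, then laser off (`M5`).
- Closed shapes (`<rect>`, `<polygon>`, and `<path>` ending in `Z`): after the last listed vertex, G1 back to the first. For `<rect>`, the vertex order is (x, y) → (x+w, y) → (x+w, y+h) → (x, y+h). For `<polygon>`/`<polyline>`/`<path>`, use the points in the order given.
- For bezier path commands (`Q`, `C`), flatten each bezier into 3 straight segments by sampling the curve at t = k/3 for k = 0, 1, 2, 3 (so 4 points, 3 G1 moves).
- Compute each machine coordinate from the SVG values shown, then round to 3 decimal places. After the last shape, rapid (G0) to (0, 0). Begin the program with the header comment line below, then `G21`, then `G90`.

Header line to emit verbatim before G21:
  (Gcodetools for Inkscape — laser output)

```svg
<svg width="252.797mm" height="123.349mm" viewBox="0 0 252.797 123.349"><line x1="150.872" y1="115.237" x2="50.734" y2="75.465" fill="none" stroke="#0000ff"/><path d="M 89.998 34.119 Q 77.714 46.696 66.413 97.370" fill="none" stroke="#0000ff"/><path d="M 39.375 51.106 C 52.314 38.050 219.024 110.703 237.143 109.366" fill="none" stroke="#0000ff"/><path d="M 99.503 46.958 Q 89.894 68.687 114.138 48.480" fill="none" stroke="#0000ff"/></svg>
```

(Gcodetools for Inkscape — laser output)
G21
G90
G0 X150.872 Y8.112
M4 S648
G01 X50.734 Y47.884 F2618
M5
G0 X89.998 Y89.230
M4 S648
G01 X81.918 Y76.612 F2618
G01 X74.056 Y55.529
G01 X66.413 Y25.979
M5
G0 X39.375 Y72.243
M4 S648
G01 X92.372 Y62.644 F2618
G01 X180.692 Y31.395
G01 X237.143 Y13.983
M5
G0 X99.503 Y76.391
M4 S648
G01 X96.858 Y66.565 F2618
G01 X101.737 Y66.057
G01 X114.138 Y74.869
M5
G0 X0.000 Y0.000

Since the viewBox matches the mm dimensions, user units are millimetres directly. The only transform is the Y-flip y_m = 123.349 − y_svg.

Shape 1 is a line segment drawn with `<line>`. Its stroke #0000ff means score at S648, F2618. After flipping Y the toolpath is (150.872,8.112) → (50.734,47.884).

Shape 2 is a quadratic bezier drawn with `<path>`. Its stroke #0000ff means score at S648, F2618. After flipping Y the toolpath is (89.998,89.230) → (81.918,76.612) → (74.056,55.529) → (66.413,25.979).

Shape 3 is a cubic bezier drawn with `<path>`. Its stroke #0000ff means score at S648, F2618. After flipping Y the toolpath is (39.375,72.243) → (92.372,62.644) → (180.692,31.395) → (237.143,13.983).

Shape 4 is a quadratic bezier drawn with `<path>`. Its stroke #0000ff means score at S648, F2618. After flipping Y the toolpath is (99.503,76.391) → (96.858,66.565) → (101.737,66.057) → (114.138,74.869).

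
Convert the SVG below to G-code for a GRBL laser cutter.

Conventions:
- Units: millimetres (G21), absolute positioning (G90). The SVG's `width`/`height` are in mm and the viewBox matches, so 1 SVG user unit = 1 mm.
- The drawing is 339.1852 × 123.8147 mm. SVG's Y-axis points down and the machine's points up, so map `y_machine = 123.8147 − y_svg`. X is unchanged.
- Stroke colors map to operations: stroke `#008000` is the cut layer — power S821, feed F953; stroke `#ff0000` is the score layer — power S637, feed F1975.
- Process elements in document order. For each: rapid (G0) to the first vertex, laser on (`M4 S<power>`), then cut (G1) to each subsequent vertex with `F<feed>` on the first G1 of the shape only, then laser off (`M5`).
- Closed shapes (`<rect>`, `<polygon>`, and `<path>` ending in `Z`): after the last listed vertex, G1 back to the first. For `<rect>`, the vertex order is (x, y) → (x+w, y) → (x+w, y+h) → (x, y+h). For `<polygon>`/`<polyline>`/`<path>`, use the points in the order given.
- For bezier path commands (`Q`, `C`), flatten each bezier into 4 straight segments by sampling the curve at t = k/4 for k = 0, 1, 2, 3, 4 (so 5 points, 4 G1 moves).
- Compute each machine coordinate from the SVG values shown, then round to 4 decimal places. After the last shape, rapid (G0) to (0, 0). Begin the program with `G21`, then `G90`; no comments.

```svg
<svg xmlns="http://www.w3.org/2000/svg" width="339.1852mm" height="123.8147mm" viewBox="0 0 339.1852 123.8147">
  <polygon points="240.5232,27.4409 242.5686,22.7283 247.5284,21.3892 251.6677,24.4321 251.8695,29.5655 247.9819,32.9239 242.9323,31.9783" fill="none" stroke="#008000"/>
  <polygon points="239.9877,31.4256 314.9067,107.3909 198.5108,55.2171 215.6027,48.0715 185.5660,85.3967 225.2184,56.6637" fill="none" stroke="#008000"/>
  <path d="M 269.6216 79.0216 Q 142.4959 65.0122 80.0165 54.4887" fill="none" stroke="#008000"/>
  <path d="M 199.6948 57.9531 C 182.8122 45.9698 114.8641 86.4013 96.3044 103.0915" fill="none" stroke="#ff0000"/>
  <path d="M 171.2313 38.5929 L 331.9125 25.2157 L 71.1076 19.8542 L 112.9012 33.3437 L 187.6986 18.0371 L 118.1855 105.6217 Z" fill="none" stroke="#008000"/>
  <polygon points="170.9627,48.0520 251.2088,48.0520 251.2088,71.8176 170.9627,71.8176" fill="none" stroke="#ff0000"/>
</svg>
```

G21
G90
G0 X240.5232 Y96.3738
M4 S821
G1 X242.5686 Y101.0864 F953
G1 X247.5284 Y102.4255
G1 X251.6677 Y99.3826
G1 X251.8695 Y94.2492
G1 X247.9819 Y90.8908
G1 X242.9323 Y91.8364
G1 X240.5232 Y96.3738
M5
G0 X239.9877 Y92.3891
M4 S821
G1 X314.9067 Y16.4238 F953
G1 X198.5108 Y68.5976
G1 X215.6027 Y75.7432
G1 X185.5660 Y38.4180
G1 X225.2184 Y67.1510
G1 X239.9877 Y92.3891
M5
G0 X269.6216 Y44.7931
M4 S821
G1 X210.0991 Y51.5799 F953
G1 X158.6575 Y57.9310
G1 X115.2966 Y63.8464
G1 X80.0165 Y69.3260
M5
G0 X199.6948 Y65.8616
M4 S637
G1 X179.0277 Y66.2112 F1975
G1 X148.6285 Y54.0450
G1 X117.9149 Y36.5024
G1 X96.3044 Y20.7232
M5
G0 X171.2313 Y85.2218
M4 S821
G1 X331.9125 Y98.5990 F953
G1 X71.1076 Y103.9605
G1 X112.9012 Y90.4710
G1 X187.6986 Y105.7776
G1 X118.1855 Y18.1930
G1 X171.2313 Y85.2218
M5
G0 X170.9627 Y75.7627
M4 S637
G1 X251.2088 Y75.7627 F1975
G1 X251.2088 Y51.9971
G1 X170.9627 Y51.9971
G1 X170.9627 Y75.7627
M5
G0 X0.0000 Y0.0000

Since the viewBox matches the mm dimensions, user units are millimetres directly. The only transform is the Y-flip y_m = 123.8147 − y_svg.

Shape 1 is a regular polygon drawn with `<polygon>`. Its stroke #008000 means cut at S821, F953. After flipping Y the toolpath is (240.5232,96.3738) → (242.5686,101.0864) → (247.5284,102.4255) → (251.6677,99.3826) → (251.8695,94.2492) → (247.9819,90.8908) → (242.9323,91.8364) → (240.5232,96.3738), returning to the start.

Shape 2 is a closed polygon drawn with `<polygon>`. Its stroke #008000 means cut at S821, F953. After flipping Y the toolpath is (239.9877,92.3891) → (314.9067,16.4238) → (198.5108,68.5976) → (215.6027,75.7432) → (185.5660,38.4180) → (225.2184,67.1510) → (239.9877,92.3891), returning to the start.

Shape 3 is a quadratic bezier drawn with `<path>`. Its stroke #008000 means cut at S821, F953. After flipping Y the toolpath is (269.6216,44.7931) → (210.0991,51.5799) → (158.6575,57.9310) → (115.2966,63.8464) → (80.0165,69.3260).

Shape 4 is a cubic bezier drawn with `<path>`. Its stroke #ff0000 means score at S637, F1975. After flipping Y the toolpath is (199.6948,65.8616) → (179.0277,66.2112) → (148.6285,54.0450) → (117.9149,36.5024) → (96.3044,20.7232).

Shape 5 is a closed polygon drawn with `<path>`. Its stroke #008000 means cut at S821, F953. After flipping Y the toolpath is (171.2313,85.2218) → (331.9125,98.5990) → (71.1076,103.9605) → (112.9012,90.4710) → (187.6986,105.7776) → (118.1855,18.1930) → (171.2313,85.2218), returning to the start.

Shape 6 is a rectangle drawn with `<polygon>`. Its stroke #ff0000 means score at S637, F1975. After flipping Y the toolpath is (170.9627,75.7627) → (251.2088,75.7627) → (251.2088,51.9971) → (170.9627,51.9971) → (170.9627,75.7627), returning to the start.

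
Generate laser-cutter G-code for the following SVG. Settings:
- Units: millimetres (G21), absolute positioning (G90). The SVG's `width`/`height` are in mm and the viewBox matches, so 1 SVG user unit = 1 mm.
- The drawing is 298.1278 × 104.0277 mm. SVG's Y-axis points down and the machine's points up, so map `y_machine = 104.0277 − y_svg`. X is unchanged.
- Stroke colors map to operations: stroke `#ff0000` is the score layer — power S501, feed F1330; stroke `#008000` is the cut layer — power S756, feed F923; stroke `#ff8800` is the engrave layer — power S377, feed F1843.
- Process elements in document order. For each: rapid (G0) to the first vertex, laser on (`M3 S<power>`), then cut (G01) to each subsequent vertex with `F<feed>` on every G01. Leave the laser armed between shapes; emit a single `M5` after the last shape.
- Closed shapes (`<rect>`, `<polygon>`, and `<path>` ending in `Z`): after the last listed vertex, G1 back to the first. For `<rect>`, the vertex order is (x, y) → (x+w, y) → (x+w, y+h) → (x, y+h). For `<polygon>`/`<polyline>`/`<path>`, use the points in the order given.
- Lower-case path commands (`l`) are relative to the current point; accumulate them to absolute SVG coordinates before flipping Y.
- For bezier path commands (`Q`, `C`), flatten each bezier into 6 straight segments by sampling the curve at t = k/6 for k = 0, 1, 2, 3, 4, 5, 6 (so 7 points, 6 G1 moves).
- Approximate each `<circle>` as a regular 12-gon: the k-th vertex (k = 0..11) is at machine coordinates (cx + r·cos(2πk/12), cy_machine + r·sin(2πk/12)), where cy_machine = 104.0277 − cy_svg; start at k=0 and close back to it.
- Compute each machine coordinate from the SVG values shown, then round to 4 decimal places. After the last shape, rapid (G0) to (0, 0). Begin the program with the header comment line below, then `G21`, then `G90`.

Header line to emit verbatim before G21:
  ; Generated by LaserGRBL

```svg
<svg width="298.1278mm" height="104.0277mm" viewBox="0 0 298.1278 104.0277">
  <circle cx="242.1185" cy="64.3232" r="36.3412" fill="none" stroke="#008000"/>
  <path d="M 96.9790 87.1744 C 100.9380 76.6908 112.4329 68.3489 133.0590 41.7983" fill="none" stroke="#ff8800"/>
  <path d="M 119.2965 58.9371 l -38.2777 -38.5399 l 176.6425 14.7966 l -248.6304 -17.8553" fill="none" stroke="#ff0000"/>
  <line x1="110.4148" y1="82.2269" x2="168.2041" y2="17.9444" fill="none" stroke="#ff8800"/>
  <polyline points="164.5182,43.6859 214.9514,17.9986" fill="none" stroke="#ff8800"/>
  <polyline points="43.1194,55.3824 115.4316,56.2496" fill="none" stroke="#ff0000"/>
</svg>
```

1 u = 1 mm; y_m = 104.0277 − y.

[1] `<circle>` circle, #008000→cut S756 F923: (278.4597,39.7045) → (273.5909,57.8751) → (260.2891,71.1769) → (242.1185,76.0457) → (223.9479,71.1769) → (210.6461,57.8751) → (205.7773,39.7045) → (210.6461,21.5339) → (223.9479,8.2321) → (242.1185,3.3633) → (260.2891,8.2321) → (273.5909,21.5339) → (278.4597,39.7045) (closed)

[2] `<path>` cubic bezier, #ff8800→engrave S377 F1843: (96.9790,16.8533) → (99.5939,22.0108) → (103.5091,27.3767) → (108.7688,33.5162) → (115.4175,40.9946) → (123.4995,50.3773) → (133.0590,62.2294)

[3] `<path>` open polyline, #ff0000→score S501 F1330: (119.2965,45.0906) → (81.0188,83.6305) → (257.6613,68.8339) → (9.0309,86.6892)

[4] `<line>` line segment, #ff8800→engrave S377 F1843: (110.4148,21.8008) → (168.2041,86.0833)

[5] `<polyline>` line segment, #ff8800→engrave S377 F1843: (164.5182,60.3418) → (214.9514,86.0291)

[6] `<polyline>` line segment, #ff0000→score S501 F1330: (43.1194,48.6453) → (115.4316,47.7781)

; Generated by LaserGRBL
G21
G90
G0 X278.4597 Y39.7045
M3 S756
G01 X273.5909 Y57.8751 F923
G01 X260.2891 Y71.1769 F923
G01 X242.1185 Y76.0457 F923
G01 X223.9479 Y71.1769 F923
G01 X210.6461 Y57.8751 F923
G01 X205.7773 Y39.7045 F923
G01 X210.6461 Y21.5339 F923
G01 X223.9479 Y8.2321 F923
G01 X242.1185 Y3.3633 F923
G01 X260.2891 Y8.2321 F923
G01 X273.5909 Y21.5339 F923
G01 X278.4597 Y39.7045 F923
G0 X96.9790 Y16.8533
M3 S377
G01 X99.5939 Y22.0108 F1843
G01 X103.5091 Y27.3767 F1843
G01 X108.7688 Y33.5162 F1843
G01 X115.4175 Y40.9946 F1843
G01 X123.4995 Y50.3773 F1843
G01 X133.0590 Y62.2294 F1843
G0 X119.2965 Y45.0906
M3 S501
G01 X81.0188 Y83.6305 F1330
G01 X257.6613 Y68.8339 F1330
G01 X9.0309 Y86.6892 F1330
G0 X110.4148 Y21.8008
M3 S377
G01 X168.2041 Y86.0833 F1843
G0 X164.5182 Y60.3418
M3 S377
G01 X214.9514 Y86.0291 F1843
G0 X43.1194 Y48.6453
M3 S501
G01 X115.4316 Y47.7781 F1330
M5
G0 X0.0000 Y0.0000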